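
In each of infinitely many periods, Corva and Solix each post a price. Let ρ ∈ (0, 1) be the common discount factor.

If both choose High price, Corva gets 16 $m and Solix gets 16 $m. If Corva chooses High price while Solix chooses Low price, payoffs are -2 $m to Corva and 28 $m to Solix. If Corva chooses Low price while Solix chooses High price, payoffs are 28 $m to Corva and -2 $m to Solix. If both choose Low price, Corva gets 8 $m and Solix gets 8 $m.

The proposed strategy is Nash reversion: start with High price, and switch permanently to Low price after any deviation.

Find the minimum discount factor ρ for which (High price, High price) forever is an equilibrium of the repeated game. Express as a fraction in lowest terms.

3/5

Cooperation forever yields 16 each period: 16/(1−ρ).
Deviating yields 28 once, then 8 forever: 28 + 8ρ/(1−ρ).
No profitable deviation requires 16/(1−ρ) ≥ 28 + 8ρ/(1−ρ).
Multiplying by (1−ρ): 16 ≥ 28(1−ρ) + 8ρ = 28 − 20ρ.
So 20ρ ≥ 12, i.e. ρ ≥ 12/20 = 3/5.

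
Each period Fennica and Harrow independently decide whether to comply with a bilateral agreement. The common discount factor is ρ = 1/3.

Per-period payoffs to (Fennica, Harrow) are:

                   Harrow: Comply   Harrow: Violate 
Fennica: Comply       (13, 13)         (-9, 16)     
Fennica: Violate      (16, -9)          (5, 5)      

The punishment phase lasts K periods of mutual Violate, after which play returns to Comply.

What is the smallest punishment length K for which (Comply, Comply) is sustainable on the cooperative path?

2

No profitable deviation requires (13−5)(ρ+…+ρ^K) ≥ 16−13, i.e. ρ+…+ρ^K ≥ 3/8 ≈ 0.3750.
With ρ = 1/3, the partial sums are K=1: 0.3333, K=2: 0.4444.
K = 2 is the first length at which the sum reaches 0.3750.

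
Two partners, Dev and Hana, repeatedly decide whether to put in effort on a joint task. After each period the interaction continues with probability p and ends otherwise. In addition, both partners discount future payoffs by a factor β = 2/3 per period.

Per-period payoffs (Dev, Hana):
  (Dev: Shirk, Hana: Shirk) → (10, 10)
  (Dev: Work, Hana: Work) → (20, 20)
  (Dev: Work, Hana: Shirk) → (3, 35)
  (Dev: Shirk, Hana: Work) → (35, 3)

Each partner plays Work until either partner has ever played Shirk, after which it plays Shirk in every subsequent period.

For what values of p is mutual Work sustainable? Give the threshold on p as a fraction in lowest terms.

9/10

With continuation probability p and discount β, the effective per-period discount factor is βp.
Grim-trigger IC: βp ≥ (35−20)/(35−10) = 3/5.
So p ≥ (3/5)/(2/3) = 9/10.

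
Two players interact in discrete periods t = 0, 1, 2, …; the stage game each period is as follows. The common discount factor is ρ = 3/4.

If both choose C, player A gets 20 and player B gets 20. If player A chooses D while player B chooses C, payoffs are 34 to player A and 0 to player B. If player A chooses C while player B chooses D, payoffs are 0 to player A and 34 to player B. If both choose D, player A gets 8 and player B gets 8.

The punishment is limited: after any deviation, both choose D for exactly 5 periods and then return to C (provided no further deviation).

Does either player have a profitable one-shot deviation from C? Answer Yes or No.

IC: ρ+…+ρ^5 ≥ (34−20)/(20−8) = 7/6.
At ρ = 3/4: partial sum = 2.2881 ≥ 1.1667. Cooperation sustainable.

No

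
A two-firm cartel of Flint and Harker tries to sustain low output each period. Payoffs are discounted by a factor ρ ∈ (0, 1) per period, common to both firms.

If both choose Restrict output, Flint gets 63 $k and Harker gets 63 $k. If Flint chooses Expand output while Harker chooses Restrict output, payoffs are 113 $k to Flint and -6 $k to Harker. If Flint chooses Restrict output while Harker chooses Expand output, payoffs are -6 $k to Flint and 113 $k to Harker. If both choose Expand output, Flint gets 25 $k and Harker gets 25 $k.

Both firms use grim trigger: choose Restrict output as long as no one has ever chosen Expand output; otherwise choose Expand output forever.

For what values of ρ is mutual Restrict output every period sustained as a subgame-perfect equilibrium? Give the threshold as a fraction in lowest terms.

Cooperation forever yields 63 each period: 63/(1−ρ).
Deviating yields 113 once, then 25 forever: 113 + 25ρ/(1−ρ).
No profitable deviation requires 63/(1−ρ) ≥ 113 + 25ρ/(1−ρ).
Multiplying by (1−ρ): 63 ≥ 113(1−ρ) + 25ρ = 113 − 88ρ.
So 88ρ ≥ 50, i.e. ρ ≥ 50/88 = 25/44.

25/44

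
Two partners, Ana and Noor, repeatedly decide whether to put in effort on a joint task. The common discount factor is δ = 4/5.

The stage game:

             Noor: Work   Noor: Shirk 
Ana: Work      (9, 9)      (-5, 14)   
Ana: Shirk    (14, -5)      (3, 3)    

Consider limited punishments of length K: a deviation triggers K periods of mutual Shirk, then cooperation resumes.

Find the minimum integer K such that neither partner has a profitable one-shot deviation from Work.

No profitable deviation requires (9−3)(δ+…+δ^K) ≥ 14−9, i.e. δ+…+δ^K ≥ 5/6 ≈ 0.8333.
With δ = 4/5, the partial sums are K=1: 0.8000, K=2: 1.4400.
K = 2 is the first length at which the sum reaches 0.8333.

2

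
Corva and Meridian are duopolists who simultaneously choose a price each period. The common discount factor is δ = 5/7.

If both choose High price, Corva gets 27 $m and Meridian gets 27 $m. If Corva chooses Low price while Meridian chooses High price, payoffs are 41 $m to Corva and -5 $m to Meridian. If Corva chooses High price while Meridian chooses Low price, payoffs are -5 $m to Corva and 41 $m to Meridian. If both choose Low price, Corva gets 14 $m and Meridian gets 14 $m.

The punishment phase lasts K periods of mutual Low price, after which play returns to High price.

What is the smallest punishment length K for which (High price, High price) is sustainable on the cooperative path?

No profitable deviation requires (27−14)(δ+…+δ^K) ≥ 41−27, i.e. δ+…+δ^K ≥ 14/13 ≈ 1.0769.
With δ = 5/7, the partial sums are K=1: 0.7143, K=2: 1.2245.
K = 2 is the first length at which the sum reaches 1.0769.

2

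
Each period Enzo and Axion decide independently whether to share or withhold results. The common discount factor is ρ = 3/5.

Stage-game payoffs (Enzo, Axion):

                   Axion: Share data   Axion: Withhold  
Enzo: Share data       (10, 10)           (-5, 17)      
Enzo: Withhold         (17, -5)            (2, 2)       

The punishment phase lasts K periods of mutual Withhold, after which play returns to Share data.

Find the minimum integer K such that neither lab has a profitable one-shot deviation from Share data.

No profitable deviation requires (10−2)(ρ+…+ρ^K) ≥ 17−10, i.e. ρ+…+ρ^K ≥ 7/8 ≈ 0.8750.
With ρ = 3/5, the partial sums are K=1: 0.6000, K=2: 0.9600.
K = 2 is the first length at which the sum reaches 0.8750.

2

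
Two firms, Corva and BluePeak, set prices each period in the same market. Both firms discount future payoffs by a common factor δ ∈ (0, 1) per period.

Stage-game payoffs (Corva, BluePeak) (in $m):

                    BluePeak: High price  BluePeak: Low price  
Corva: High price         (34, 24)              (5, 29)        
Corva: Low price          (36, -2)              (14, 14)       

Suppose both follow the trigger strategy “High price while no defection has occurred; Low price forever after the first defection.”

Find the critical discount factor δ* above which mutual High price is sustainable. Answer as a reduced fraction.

Corva: cooperation gives 34 each period; deviation gives 36 once then 14 forever.
  34/(1−δ) ≥ 36 + 14δ/(1−δ) ⇒ δ ≥ 2/22 = 1/11.
BluePeak: cooperation gives 24 each period; deviation gives 29 once then 14 forever.
  δ ≥ 5/15 = 1/3.
Both must hold, so the binding constraint is BluePeak's: δ ≥ 1/3.

1/3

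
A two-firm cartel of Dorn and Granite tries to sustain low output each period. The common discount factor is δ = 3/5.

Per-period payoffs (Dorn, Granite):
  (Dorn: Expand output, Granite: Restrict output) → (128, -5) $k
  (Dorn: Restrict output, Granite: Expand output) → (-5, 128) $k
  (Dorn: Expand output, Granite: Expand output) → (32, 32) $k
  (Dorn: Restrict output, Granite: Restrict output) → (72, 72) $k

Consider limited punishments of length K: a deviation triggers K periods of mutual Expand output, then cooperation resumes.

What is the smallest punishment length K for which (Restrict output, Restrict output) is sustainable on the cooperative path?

6

IC: δ(1−δ^K)/(1−δ) ≥ (128−72)/(72−32) = 7/5.
With δ = 3/5: need 1 − δ^K ≥ 7/5·(1−3/5)/(3/5), i.e. δ^K ≤ 0.0667.
Since (3/5)^5 = 0.0778 and (3/5)^6 = 0.0467, the smallest such K is 6.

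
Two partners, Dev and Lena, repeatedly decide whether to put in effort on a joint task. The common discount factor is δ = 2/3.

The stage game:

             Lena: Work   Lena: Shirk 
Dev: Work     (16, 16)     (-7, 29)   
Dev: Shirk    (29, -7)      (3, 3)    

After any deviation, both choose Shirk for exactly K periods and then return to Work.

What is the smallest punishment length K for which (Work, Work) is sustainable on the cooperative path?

2

Need Σ_{k=1}^{K} δ^k ≥ (29−16)/(16−3) = 1.0000 at δ = 2/3.
At K = 1 the sum is 0.6667 < 1.0000; at K = 2 it is 1.1111 ≥ 1.0000.
So the minimum punishment length is K = 2.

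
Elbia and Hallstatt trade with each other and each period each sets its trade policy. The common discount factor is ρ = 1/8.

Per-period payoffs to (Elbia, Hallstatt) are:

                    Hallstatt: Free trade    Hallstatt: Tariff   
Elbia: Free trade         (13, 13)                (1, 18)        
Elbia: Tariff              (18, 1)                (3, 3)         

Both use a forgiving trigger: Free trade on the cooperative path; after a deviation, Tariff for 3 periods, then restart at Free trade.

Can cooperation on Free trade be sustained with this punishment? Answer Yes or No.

Comparing payoff streams over the 4 periods until play realigns: cooperate → 13(1+ρ+…+ρ^3); deviate → 18 + 3(ρ+…+ρ^3).
Cooperation is sustained iff (13−3)(ρ+…+ρ^3) ≥ 18−13.
ρ+…+ρ^3 = 1/8·(1−(1/8)^3)/(1−1/8) = 0.1426, and (18−13)/(13−3) = 0.5000.
0.1426 < 0.5000, so cooperation is not sustainable.

No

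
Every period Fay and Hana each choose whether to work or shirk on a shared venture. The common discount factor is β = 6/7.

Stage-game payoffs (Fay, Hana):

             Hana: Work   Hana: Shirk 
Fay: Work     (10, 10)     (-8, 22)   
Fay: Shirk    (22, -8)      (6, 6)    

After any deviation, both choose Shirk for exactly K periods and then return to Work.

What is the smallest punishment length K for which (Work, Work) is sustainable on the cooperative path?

No profitable deviation requires (10−6)(β+…+β^K) ≥ 22−10, i.e. β+…+β^K ≥ 3 ≈ 3.0000.
With β = 6/7, the partial sums are K=1: 0.8571, K=2: 1.5918, K=3: 2.2216, K=4: 2.7613, K=5: 3.2240.
K = 5 is the first length at which the sum reaches 3.0000.

5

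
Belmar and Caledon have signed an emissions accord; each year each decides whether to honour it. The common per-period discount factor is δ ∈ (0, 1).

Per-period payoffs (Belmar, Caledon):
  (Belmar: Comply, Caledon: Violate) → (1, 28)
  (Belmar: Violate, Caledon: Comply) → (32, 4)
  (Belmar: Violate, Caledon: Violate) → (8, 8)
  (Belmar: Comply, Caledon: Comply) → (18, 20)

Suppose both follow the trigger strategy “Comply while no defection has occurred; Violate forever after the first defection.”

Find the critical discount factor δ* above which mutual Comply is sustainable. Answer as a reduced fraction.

7/12

Belmar's threshold: (32−18)/(32−8) = 7/12.
Caledon's threshold: (28−20)/(28−8) = 2/5.
7/12 > 2/5, so Belmar binds and δ* = 7/12.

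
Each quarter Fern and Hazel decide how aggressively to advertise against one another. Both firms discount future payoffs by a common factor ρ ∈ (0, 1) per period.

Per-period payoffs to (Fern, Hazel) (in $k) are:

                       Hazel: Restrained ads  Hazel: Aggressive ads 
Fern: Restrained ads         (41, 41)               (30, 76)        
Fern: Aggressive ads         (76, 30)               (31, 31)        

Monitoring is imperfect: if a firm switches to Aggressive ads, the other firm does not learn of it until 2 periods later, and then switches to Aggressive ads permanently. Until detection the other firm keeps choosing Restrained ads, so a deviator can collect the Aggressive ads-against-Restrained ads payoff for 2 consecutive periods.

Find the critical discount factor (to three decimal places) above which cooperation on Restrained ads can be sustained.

0.882

A deviator earns 76 for 2 periods, then 31 forever; cooperating earns 41 forever. Multiplying the IC by (1−ρ):
41 ≥ 76(1−ρ^2) + 31ρ^2, so 45·ρ^2 ≥ 35 and ρ^2 ≥ 7/9.
ρ ≥ (7/9)^(1/2) ≈ 0.882.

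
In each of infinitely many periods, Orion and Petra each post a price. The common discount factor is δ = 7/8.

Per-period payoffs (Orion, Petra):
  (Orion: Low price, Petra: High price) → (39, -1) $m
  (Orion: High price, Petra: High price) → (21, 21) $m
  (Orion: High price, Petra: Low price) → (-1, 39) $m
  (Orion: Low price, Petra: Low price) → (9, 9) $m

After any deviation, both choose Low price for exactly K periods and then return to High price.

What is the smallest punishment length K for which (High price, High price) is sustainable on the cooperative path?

No profitable deviation requires (21−9)(δ+…+δ^K) ≥ 39−21, i.e. δ+…+δ^K ≥ 3/2 ≈ 1.5000.
With δ = 7/8, the partial sums are K=1: 0.8750, K=2: 1.6406.
K = 2 is the first length at which the sum reaches 1.5000.

2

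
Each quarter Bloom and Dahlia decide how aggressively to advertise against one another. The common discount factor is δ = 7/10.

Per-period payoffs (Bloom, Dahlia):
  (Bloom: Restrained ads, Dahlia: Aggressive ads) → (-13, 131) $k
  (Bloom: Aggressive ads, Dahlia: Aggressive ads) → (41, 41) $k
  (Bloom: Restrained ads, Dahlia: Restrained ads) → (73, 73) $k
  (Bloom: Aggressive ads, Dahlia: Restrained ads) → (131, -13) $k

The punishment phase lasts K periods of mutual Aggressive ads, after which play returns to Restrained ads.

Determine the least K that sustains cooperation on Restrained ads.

5

IC: δ(1−δ^K)/(1−δ) ≥ (131−73)/(73−41) = 29/16.
With δ = 7/10: need 1 − δ^K ≥ 29/16·(1−7/10)/(7/10), i.e. δ^K ≤ 0.2232.
Since (7/10)^4 = 0.2401 and (7/10)^5 = 0.1681, the smallest such K is 5.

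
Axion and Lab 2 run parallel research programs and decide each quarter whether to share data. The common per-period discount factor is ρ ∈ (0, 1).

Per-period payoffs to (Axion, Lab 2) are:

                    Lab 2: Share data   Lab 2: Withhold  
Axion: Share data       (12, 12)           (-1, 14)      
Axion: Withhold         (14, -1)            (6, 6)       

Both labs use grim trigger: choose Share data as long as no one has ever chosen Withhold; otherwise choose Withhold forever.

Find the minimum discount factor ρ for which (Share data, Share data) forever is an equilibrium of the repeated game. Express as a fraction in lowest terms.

One-period gain from deviating is 14 − 12 = 2. The loss is 12 − 6 = 6 in every subsequent period, with present value 6·ρ/(1−ρ).
Deviation is unprofitable when 6·ρ/(1−ρ) ≥ 2, i.e. ρ/(1−ρ) ≥ 1/3.
Equivalently ρ ≥ 2/(2+6) = 1/4.

1/4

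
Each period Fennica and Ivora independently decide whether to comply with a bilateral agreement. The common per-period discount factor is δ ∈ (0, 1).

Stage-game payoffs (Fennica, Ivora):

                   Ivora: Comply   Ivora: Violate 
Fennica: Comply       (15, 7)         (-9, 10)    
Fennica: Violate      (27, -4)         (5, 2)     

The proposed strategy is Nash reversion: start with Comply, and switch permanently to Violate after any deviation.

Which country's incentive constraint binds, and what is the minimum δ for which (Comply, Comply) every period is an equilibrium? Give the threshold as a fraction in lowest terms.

Fennica: cooperation gives 15 each period; deviation gives 27 once then 5 forever.
  15/(1−δ) ≥ 27 + 5δ/(1−δ) ⇒ δ ≥ 12/22 = 6/11.
Ivora: cooperation gives 7 each period; deviation gives 10 once then 2 forever.
  δ ≥ 3/8.
Both must hold, so the binding constraint is Fennica's: δ ≥ 6/11.

Fennica; δ ≥ 6/11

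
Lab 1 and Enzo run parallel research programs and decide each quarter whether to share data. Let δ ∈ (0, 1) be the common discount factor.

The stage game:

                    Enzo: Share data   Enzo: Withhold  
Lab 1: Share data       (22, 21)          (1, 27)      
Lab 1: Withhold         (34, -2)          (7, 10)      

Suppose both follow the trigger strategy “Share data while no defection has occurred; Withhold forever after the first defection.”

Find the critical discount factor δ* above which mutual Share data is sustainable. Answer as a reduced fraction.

4/9

Lab 1: cooperation gives 22 each period; deviation gives 34 once then 7 forever.
  22/(1−δ) ≥ 34 + 7δ/(1−δ) ⇒ δ ≥ 12/27 = 4/9.
Enzo: cooperation gives 21 each period; deviation gives 27 once then 10 forever.
  δ ≥ 6/17.
Both must hold, so the binding constraint is Lab 1's: δ ≥ 4/9.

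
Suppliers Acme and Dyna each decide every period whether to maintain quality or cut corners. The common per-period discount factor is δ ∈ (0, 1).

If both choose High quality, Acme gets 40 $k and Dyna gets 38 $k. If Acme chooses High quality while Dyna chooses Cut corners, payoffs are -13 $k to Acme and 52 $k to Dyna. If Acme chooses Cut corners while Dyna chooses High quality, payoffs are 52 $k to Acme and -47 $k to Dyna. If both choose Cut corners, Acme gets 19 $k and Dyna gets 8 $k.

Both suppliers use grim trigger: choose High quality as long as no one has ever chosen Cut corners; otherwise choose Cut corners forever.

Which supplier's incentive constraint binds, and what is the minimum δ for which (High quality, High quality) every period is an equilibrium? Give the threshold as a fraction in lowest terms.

Acme: cooperation gives 40 each period; deviation gives 52 once then 19 forever.
  40/(1−δ) ≥ 52 + 19δ/(1−δ) ⇒ δ ≥ 12/33 = 4/11.
Dyna: cooperation gives 38 each period; deviation gives 52 once then 8 forever.
  δ ≥ 14/44 = 7/22.
Both must hold, so the binding constraint is Acme's: δ ≥ 4/11.

Acme; δ ≥ 4/11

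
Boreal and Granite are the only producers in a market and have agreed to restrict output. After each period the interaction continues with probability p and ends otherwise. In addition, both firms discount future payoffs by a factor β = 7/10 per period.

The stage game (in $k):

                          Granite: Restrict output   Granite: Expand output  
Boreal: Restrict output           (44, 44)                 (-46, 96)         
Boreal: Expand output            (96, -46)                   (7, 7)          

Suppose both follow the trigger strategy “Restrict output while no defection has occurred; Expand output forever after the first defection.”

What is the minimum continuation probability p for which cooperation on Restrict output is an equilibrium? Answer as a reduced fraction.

520/623

Expected continuation weight on next period's payoff is β·p = 7/10·p, which plays the role of the discount factor.
Cooperation requires 7/10·p ≥ (96−44)/(96−7) = 52/89, hence p ≥ 520/623.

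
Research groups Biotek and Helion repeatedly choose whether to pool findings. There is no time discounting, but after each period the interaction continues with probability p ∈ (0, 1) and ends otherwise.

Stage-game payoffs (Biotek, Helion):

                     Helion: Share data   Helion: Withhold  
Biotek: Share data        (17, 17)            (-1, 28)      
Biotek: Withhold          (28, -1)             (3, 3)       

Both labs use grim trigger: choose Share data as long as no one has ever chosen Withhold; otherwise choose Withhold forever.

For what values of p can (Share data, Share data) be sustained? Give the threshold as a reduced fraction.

Expected cooperation value is 17 + p·17 + p²·17 + … = 17/(1−p); deviation gives 28 + p·3/(1−p).
17 ≥ 28(1−p) + 3p ⇒ 25p ≥ 11 ⇒ p ≥ 11/25.

11/25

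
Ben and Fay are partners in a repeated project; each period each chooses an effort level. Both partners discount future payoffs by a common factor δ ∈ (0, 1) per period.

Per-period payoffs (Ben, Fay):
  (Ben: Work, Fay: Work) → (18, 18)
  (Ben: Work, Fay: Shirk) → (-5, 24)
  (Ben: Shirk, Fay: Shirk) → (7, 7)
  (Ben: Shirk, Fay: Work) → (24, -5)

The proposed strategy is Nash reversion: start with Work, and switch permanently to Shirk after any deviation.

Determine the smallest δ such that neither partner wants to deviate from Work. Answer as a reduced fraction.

18/(1−δ) ≥ 24 + 7δ/(1−δ)
18 ≥ 24 − 17δ
δ ≥ 6/17.

6/17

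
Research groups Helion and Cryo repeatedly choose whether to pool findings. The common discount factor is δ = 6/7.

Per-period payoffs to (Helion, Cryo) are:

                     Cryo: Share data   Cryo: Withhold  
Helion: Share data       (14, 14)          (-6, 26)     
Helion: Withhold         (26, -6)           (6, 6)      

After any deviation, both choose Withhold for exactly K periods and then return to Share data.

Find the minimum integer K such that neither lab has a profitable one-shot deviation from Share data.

No profitable deviation requires (14−6)(δ+…+δ^K) ≥ 26−14, i.e. δ+…+δ^K ≥ 3/2 ≈ 1.5000.
With δ = 6/7, the partial sums are K=1: 0.8571, K=2: 1.5918.
K = 2 is the first length at which the sum reaches 1.5000.

2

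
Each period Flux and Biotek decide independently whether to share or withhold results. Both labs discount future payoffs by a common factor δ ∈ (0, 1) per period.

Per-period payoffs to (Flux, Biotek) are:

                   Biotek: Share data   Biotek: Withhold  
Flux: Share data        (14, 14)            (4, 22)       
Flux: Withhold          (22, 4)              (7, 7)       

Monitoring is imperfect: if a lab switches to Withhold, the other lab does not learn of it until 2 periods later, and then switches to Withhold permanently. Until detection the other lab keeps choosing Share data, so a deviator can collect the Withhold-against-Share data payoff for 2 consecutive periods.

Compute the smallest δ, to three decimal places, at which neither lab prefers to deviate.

0.730

Deviating for the 2 undetected periods gains 22−14 = 8 per period over cooperation, then loses 14−7 = 7 per period forever once punishment starts.
Gain: 8(1 + δ + … + δ^1); loss: 7·δ^2/(1−δ).
No profitable deviation ⇔ 8(1−δ^2) ≤ 7·δ^2, i.e. δ^2 ≥ 8/(8+7) = 8/15.
Hence δ ≥ (8/15)^(1/2) ≈ 0.730.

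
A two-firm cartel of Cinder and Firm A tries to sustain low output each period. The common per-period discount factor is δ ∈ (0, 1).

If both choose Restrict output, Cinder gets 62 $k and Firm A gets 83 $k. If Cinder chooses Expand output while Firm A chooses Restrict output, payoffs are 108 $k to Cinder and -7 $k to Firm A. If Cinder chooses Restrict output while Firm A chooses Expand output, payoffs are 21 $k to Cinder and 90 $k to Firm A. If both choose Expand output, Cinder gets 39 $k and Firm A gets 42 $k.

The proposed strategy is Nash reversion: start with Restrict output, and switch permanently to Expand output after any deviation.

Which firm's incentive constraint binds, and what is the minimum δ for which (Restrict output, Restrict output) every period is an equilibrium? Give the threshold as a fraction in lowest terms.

For Cinder: deviation gain 108−62 = 46, per-period punishment loss 62−39 = 23. IC gives δ ≥ 46/69 = 2/3.
For Firm A: gain 7, loss 41 per period, so δ ≥ 7/48.
The tighter constraint is Cinder's, so cooperation needs δ ≥ 2/3.

Cinder; δ ≥ 2/3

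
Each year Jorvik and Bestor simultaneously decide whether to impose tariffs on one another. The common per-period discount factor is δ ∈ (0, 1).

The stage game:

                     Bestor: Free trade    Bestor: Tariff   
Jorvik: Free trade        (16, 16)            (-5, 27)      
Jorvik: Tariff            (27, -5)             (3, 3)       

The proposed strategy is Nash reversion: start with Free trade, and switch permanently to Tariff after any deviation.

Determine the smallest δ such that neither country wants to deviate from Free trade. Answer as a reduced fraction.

11/24

Under grim trigger the critical discount factor is (T−C)/(T−P) with T = 27, C = 16, P = 3.
δ* = (27−16)/(27−3) = 11/24.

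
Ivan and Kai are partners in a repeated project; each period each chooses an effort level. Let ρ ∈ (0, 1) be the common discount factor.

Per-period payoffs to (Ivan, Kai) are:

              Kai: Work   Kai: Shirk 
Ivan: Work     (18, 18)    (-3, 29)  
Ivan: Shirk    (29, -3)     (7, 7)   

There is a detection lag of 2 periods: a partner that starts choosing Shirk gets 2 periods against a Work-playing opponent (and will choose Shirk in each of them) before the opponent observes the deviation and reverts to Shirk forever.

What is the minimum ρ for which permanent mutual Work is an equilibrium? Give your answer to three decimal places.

0.707

A deviator earns 29 for 2 periods, then 7 forever; cooperating earns 18 forever. Multiplying the IC by (1−ρ):
18 ≥ 29(1−ρ^2) + 7ρ^2, so 22·ρ^2 ≥ 11 and ρ^2 ≥ 1/2.
ρ ≥ (1/2)^(1/2) ≈ 0.707.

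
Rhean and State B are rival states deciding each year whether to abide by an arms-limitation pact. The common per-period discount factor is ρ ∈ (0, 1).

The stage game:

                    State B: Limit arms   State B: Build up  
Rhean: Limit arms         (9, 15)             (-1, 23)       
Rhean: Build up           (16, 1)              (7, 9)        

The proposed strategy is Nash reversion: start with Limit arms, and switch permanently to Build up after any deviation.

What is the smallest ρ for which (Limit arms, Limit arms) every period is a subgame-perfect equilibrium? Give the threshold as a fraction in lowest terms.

7/9

Rhean: cooperation gives 9 each period; deviation gives 16 once then 7 forever.
  9/(1−ρ) ≥ 16 + 7ρ/(1−ρ) ⇒ ρ ≥ 7/9.
State B: cooperation gives 15 each period; deviation gives 23 once then 9 forever.
  ρ ≥ 8/14 = 4/7.
Both must hold, so the binding constraint is Rhean's: ρ ≥ 7/9.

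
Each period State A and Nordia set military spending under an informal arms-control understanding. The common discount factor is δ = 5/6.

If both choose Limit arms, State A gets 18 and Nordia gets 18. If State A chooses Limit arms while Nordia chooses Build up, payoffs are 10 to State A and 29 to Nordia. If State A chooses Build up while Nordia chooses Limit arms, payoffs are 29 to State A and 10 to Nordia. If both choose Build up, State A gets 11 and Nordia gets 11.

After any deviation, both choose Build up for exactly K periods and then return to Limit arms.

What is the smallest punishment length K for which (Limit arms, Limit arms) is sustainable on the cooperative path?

No profitable deviation requires (18−11)(δ+…+δ^K) ≥ 29−18, i.e. δ+…+δ^K ≥ 11/7 ≈ 1.5714.
With δ = 5/6, the partial sums are K=1: 0.8333, K=2: 1.5278, K=3: 2.1065.
K = 3 is the first length at which the sum reaches 1.5714.

3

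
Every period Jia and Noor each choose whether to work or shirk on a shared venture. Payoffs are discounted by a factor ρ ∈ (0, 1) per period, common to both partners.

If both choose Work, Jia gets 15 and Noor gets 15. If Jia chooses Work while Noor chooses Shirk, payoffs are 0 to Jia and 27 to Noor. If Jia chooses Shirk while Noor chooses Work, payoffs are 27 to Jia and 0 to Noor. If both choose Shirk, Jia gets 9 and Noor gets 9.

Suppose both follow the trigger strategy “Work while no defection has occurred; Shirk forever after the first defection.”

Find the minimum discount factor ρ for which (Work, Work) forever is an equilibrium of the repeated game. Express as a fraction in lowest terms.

Cooperation forever yields 15 each period: 15/(1−ρ).
Deviating yields 27 once, then 9 forever: 27 + 9ρ/(1−ρ).
No profitable deviation requires 15/(1−ρ) ≥ 27 + 9ρ/(1−ρ).
Multiplying by (1−ρ): 15 ≥ 27(1−ρ) + 9ρ = 27 − 18ρ.
So 18ρ ≥ 12, i.e. ρ ≥ 12/18 = 2/3.

2/3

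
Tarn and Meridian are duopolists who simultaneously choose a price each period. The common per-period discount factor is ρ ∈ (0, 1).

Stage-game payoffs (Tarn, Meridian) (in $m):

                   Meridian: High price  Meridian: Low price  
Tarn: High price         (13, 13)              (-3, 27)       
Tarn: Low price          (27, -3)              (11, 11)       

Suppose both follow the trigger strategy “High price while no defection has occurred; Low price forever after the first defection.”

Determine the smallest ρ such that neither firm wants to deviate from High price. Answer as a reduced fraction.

7/8

Cooperation forever yields 13 each period: 13/(1−ρ).
Deviating yields 27 once, then 11 forever: 27 + 11ρ/(1−ρ).
No profitable deviation requires 13/(1−ρ) ≥ 27 + 11ρ/(1−ρ).
Multiplying by (1−ρ): 13 ≥ 27(1−ρ) + 11ρ = 27 − 16ρ.
So 16ρ ≥ 14, i.e. ρ ≥ 14/16 = 7/8.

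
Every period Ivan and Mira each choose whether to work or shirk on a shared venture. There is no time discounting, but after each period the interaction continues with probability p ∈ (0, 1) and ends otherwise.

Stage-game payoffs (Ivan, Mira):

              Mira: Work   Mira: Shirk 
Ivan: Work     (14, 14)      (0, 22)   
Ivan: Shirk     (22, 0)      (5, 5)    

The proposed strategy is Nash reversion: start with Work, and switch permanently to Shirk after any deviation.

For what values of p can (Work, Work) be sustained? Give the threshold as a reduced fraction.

With no time discounting, the continuation probability p plays the role of the discount factor.
Grim-trigger IC: 14/(1−p) ≥ 22 + 5p/(1−p) ⇒ p ≥ (22−14)/(22−5) = 8/17.

8/17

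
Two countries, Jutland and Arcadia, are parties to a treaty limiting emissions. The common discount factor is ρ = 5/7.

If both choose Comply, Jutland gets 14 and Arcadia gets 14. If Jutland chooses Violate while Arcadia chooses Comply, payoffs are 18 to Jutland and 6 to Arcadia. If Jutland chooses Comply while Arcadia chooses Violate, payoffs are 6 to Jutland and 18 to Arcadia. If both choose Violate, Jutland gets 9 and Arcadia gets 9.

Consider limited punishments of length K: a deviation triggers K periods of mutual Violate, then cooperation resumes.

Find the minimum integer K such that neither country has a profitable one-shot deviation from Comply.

IC: ρ(1−ρ^K)/(1−ρ) ≥ (18−14)/(14−9) = 4/5.
With ρ = 5/7: need 1 − ρ^K ≥ 4/5·(1−5/7)/(5/7), i.e. ρ^K ≤ 0.6800.
Since (5/7)^1 = 0.7143 and (5/7)^2 = 0.5102, the smallest such K is 2.

2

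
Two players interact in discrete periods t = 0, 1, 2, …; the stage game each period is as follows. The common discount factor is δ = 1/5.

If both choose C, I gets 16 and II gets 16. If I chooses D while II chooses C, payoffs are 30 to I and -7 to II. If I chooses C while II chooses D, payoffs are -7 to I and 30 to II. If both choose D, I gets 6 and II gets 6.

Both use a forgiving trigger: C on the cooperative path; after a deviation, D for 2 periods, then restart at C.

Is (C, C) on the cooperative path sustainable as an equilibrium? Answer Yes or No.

IC: δ+…+δ^2 ≥ (30−16)/(16−6) = 7/5.
At δ = 1/5: partial sum = 0.2400 < 1.4000. Cooperation not sustainable.

No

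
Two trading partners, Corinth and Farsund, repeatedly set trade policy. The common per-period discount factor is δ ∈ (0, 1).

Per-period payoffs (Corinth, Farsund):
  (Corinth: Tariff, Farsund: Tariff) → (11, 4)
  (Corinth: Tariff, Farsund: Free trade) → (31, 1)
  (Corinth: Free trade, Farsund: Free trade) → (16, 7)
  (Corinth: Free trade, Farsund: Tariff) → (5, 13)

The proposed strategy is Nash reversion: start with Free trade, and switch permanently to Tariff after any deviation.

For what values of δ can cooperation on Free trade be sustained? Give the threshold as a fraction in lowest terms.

3/4

Corinth's threshold: (31−16)/(31−11) = 3/4.
Farsund's threshold: (13−7)/(13−4) = 2/3.
3/4 > 2/3, so Corinth binds and δ* = 3/4.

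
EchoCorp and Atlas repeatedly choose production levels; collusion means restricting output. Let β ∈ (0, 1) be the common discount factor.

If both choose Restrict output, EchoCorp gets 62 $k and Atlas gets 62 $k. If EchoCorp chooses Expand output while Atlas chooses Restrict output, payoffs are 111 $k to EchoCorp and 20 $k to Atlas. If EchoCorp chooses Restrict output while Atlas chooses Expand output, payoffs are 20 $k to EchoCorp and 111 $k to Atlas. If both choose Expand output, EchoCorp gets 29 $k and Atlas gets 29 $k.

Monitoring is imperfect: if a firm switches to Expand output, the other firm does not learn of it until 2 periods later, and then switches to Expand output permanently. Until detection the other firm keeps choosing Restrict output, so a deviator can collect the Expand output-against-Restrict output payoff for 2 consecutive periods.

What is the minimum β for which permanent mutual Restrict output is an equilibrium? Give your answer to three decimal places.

The best deviation is to choose Expand output for all 2 undetected periods, earning 111 each, then 29 forever once detected.
Deviation value: 111(1−β^2)/(1−β) + 29β^2/(1−β); cooperation value: 62/(1−β).
IC: 62 ≥ 111(1−β^2) + 29β^2 = 111 − 82β^2.
So β^2 ≥ 49/82, giving β ≥ (49/82)^(1/2) ≈ 0.773.

0.773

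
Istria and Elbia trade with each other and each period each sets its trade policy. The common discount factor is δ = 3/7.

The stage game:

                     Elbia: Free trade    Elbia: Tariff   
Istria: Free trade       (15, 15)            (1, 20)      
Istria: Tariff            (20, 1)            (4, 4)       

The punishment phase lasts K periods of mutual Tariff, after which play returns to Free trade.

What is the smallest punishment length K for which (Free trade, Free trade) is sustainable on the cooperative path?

IC: δ(1−δ^K)/(1−δ) ≥ (20−15)/(15−4) = 5/11.
With δ = 3/7: need 1 − δ^K ≥ 5/11·(1−3/7)/(3/7), i.e. δ^K ≤ 0.3939.
Since (3/7)^1 = 0.4286 and (3/7)^2 = 0.1837, the smallest such K is 2.

2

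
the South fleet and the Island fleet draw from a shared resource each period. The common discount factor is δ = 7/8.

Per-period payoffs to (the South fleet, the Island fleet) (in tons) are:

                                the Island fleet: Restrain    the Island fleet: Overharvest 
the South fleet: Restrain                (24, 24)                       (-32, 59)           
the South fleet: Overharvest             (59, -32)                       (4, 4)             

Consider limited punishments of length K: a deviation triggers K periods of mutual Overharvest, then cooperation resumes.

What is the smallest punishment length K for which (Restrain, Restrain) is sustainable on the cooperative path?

3

IC: δ(1−δ^K)/(1−δ) ≥ (59−24)/(24−4) = 7/4.
With δ = 7/8: need 1 − δ^K ≥ 7/4·(1−7/8)/(7/8), i.e. δ^K ≤ 0.7500.
Since (7/8)^2 = 0.7656 and (7/8)^3 = 0.6699, the smallest such K is 3.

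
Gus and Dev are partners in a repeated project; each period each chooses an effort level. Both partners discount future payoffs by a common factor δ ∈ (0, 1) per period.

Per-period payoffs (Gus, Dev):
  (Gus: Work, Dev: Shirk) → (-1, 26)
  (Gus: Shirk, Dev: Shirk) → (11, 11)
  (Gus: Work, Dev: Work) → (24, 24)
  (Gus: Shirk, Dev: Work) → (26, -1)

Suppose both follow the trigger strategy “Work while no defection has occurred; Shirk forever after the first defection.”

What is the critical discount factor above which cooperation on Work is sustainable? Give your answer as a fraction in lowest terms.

One-period gain from deviating is 26 − 24 = 2. The loss is 24 − 11 = 13 in every subsequent period, with present value 13·δ/(1−δ).
Deviation is unprofitable when 13·δ/(1−δ) ≥ 2, i.e. δ/(1−δ) ≥ 2/13.
Equivalently δ ≥ 2/(2+13) = 2/15.

2/15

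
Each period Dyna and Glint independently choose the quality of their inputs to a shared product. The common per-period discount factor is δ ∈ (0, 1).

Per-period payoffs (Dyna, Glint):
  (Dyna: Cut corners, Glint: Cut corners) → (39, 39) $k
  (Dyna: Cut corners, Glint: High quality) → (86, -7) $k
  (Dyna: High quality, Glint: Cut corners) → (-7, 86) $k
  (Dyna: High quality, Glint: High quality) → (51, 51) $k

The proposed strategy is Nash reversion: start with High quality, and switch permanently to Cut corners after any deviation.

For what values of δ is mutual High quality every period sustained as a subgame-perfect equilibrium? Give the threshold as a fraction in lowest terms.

One-period gain from deviating is 86 − 51 = 35. The loss is 51 − 39 = 12 in every subsequent period, with present value 12·δ/(1−δ).
Deviation is unprofitable when 12·δ/(1−δ) ≥ 35, i.e. δ/(1−δ) ≥ 35/12.
Equivalently δ ≥ 35/(35+12) = 35/47.

35/47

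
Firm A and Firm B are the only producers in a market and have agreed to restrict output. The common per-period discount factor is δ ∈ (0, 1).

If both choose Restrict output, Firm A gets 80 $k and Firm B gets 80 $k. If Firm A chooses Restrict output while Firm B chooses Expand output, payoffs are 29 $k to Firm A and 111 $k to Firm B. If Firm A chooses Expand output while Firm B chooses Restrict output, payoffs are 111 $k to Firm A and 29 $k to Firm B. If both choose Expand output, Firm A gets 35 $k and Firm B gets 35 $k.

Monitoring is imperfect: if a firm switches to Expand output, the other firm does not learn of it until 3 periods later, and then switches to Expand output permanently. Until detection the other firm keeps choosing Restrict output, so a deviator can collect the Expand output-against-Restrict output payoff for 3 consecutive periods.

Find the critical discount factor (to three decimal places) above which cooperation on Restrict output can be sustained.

The best deviation is to choose Expand output for all 3 undetected periods, earning 111 each, then 35 forever once detected.
Deviation value: 111(1−δ^3)/(1−δ) + 35δ^3/(1−δ); cooperation value: 80/(1−δ).
IC: 80 ≥ 111(1−δ^3) + 35δ^3 = 111 − 76δ^3.
So δ^3 ≥ 31/76, giving δ ≥ (31/76)^(1/3) ≈ 0.742.

0.742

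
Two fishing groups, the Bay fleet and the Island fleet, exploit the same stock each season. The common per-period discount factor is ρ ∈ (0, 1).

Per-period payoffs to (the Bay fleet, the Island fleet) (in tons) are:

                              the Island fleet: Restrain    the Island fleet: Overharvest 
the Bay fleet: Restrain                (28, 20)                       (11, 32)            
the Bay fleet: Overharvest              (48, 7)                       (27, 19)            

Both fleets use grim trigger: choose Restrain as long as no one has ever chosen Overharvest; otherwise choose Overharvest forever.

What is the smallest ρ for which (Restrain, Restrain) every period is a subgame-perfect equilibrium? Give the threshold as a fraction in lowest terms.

For the Bay fleet: deviation gain 48−28 = 20, per-period punishment loss 28−27 = 1. IC gives ρ ≥ 20/21.
For the Island fleet: gain 12, loss 1 per period, so ρ ≥ 12/13.
The tighter constraint is the Bay fleet's, so cooperation needs ρ ≥ 20/21.

20/21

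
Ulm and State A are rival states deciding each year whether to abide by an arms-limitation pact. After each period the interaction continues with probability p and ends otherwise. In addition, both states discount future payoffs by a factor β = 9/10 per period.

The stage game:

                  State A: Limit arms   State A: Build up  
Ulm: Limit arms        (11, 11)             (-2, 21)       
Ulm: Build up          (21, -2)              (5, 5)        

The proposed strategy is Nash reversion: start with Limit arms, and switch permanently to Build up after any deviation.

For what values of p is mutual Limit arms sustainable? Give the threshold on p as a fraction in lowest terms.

Expected continuation weight on next period's payoff is β·p = 9/10·p, which plays the role of the discount factor.
Cooperation requires 9/10·p ≥ (21−11)/(21−5) = 5/8, hence p ≥ 25/36.

25/36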